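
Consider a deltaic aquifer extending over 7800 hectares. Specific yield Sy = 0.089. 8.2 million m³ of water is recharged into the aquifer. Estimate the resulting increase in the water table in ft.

A = 7800 hectares = 7.8 × 10^7 m²
ΔV = 8.2 million m³ = 8.2 × 10^6 m³
Δh = ΔV / (Sy × A) = 8.2 × 10^6 m³ / (0.089 × 7.8 × 10^7 m²) = 1.181 m
Δh = 1.181 m = 3.875 ft

Δh ≈ 3.88 ft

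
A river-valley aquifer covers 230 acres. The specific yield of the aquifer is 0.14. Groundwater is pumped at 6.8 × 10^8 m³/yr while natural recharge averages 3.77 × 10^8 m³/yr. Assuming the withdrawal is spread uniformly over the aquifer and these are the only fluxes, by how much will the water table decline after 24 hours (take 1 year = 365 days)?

A = 230 acres = 9.308 × 10^5 m²
Net abstraction = 6.8 × 10^8 − 3.77 × 10^8 = 3.03 × 10^8 m³/yr
Q_net = 3.03 × 10^8 m³/yr = 8.301 × 10^5 m³/d
t = 24 hours = 1 d
ΔV = Q × t = 8.301 × 10^5 m³/d × 1 d = 8.301 × 10^5 m³
Δh = ΔV / (Sy × A) = 8.301 × 10^5 / (0.14 × 9.308 × 10^5) = 6.371 m

Δh ≈ 6.37 m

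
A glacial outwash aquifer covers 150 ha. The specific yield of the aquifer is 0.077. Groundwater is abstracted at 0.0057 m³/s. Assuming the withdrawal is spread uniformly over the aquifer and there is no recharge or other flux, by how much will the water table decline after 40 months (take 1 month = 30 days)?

A = 150 ha = 1.5 × 10^6 m²
Q = 0.0057 m³/s = 492.5 m³/d
t = 40 months = 1200 d
ΔV = Q × t = 492.5 m³/d × 1200 d = 5.91 × 10^5 m³
Δh = ΔV / (Sy × A) = 5.91 × 10^5 / (0.077 × 1.5 × 10^6) = 5.117 m

Δh ≈ 5.12 m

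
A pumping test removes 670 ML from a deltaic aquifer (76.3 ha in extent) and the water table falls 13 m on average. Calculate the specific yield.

Sy ≈ 0.068

A = 76.3 ha = 7.63 × 10^5 m²
ΔV = 670 ML = 6.7 × 10^5 m³
Sy = ΔV / (A × Δh) = 6.7 × 10^5 m³ / (7.63 × 10^5 m² × 13 m) = 0.06755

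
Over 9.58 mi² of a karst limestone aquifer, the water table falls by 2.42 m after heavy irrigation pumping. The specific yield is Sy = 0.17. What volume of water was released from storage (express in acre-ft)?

ΔV ≈ 8280 acre-ft

A = 9.58 mi² = 2.481 × 10^7 m²
ΔV = Sy × A × Δh = 0.17 × 2.481 × 10^7 m² × 2.42 m = 1.021 × 10^7 m³
ΔV = 1.021 × 10^7 m³ = 8276 acre-ft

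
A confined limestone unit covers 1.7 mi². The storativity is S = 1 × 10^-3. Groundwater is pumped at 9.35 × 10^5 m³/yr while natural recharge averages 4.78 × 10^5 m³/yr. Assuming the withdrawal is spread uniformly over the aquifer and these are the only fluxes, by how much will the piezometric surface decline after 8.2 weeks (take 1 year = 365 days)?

Δh ≈ 16.3 m

A = 1.7 mi² = 4.403 × 10^6 m²
Net abstraction = 9.35 × 10^5 − 4.78 × 10^5 = 4.57 × 10^5 m³/yr
Q_net = 4.57 × 10^5 m³/yr = 1252 m³/d
t = 8.2 weeks = 57.4 d
ΔV = Q × t = 1252 m³/d × 57.4 d = 71870 m³
Δh = ΔV / (S × A) = 71870 / (0.001 × 4.403 × 10^6) = 16.32 m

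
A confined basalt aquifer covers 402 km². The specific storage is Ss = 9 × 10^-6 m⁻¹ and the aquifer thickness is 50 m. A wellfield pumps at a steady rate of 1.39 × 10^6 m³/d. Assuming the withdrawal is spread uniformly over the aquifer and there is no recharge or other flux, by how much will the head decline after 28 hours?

Δh ≈ 8.96 m

S = Ss × b = 9 × 10^-6 m⁻¹ × 50 m = 4.5 × 10^-4
A = 402 km² = 4.02 × 10^8 m²
t = 28 hours = 1.167 d
ΔV = Q × t = 1.39 × 10^6 m³/d × 1.167 d = 1.622 × 10^6 m³
Δh = ΔV / (S × A) = 1.622 × 10^6 / (4.5 × 10^-4 × 4.02 × 10^8) = 8.964 m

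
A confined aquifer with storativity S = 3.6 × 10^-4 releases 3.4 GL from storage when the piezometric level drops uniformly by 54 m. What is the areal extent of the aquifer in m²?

A ≈ 1.75 × 10^8 m²

ΔV = 3.4 GL = 3.4 × 10^6 m³
A = ΔV / (S × Δh) = 3.4 × 10^6 / (3.6 × 10^-4 × 54) = 1.749 × 10^8 m²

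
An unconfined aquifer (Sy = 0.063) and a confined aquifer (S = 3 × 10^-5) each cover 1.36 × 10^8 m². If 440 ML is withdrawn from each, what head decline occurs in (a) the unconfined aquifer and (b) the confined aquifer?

ΔV = 440 ML = 4.4 × 10^5 m³
Unconfined: Δh_u = ΔV/(Sy·A) = 4.4 × 10^5/(0.063 × 1.36 × 10^8) = 0.05135 m
Confined: Δh_c = ΔV/(S·A) = 4.4 × 10^5/(3 × 10^-5 × 1.36 × 10^8) = 107.8 m

Δh_u ≈ 0.0514 m; Δh_c ≈ 108 m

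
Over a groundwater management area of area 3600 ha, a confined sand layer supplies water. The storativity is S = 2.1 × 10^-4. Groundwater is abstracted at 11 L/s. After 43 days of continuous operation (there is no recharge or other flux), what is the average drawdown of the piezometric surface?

Δh ≈ 5.41 m

A = 3600 ha = 3.6 × 10^7 m²
Q = 11 L/s = 950.4 m³/d
ΔV = Q × t = 950.4 m³/d × 43 d = 40870 m³
Δh = ΔV / (S × A) = 40870 / (2.1 × 10^-4 × 3.6 × 10^7) = 5.406 m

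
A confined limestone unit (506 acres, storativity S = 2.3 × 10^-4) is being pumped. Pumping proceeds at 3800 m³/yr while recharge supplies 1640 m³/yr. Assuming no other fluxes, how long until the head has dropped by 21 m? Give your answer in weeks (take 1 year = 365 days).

t ≈ 239 weeks

A = 506 acres = 2.048 × 10^6 m²
ΔV = S × A × Δh = 2.3 × 10^-4 × 2.048 × 10^6 × 21 = 9890 m³
Net withdrawal = 3800 − 1640 = 2160 m³/yr = 5.918 m³/d
t = ΔV / Q = 9890 m³ / 5.918 m³/d = 1671 d
t = 1671 d ≈ 238.8 weeks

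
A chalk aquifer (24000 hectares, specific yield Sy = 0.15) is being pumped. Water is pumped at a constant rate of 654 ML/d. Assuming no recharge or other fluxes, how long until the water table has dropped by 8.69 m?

t ≈ 478 days

A = 24000 hectares = 2.4 × 10^8 m²
ΔV = Sy × A × Δh = 0.15 × 2.4 × 10^8 × 8.69 = 3.128 × 10^8 m³
Q = 654 ML/d = 6.54 × 10^5 m³/d
t = ΔV / Q = 3.128 × 10^8 m³ / 6.54 × 10^5 m³/d = 478.3 d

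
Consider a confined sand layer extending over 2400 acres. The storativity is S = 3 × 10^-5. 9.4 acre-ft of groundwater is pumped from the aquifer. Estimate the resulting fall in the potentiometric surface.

Δh ≈ 39.8 m

A = 2400 acres = 9.712 × 10^6 m²
ΔV = 9.4 acre-ft = 11590 m³
Δh = ΔV / (S × A) = 11590 m³ / (3 × 10^-5 × 9.712 × 10^6 m²) = 39.79 m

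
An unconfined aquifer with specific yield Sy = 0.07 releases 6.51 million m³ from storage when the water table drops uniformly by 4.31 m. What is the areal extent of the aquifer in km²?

ΔV = 6.51 million m³ = 6.51 × 10^6 m³
A = ΔV / (Sy × Δh) = 6.51 × 10^6 / (0.07 × 4.31) = 2.158 × 10^7 m²
A = 2.158 × 10^7 m² = 21.58 km²

A ≈ 21.6 km²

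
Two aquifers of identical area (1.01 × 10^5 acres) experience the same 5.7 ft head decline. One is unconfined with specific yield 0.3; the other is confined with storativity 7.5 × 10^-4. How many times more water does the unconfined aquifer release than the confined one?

A = 1.01 × 10^5 acres = 4.087 × 10^8 m²
Δh = 5.7 ft = 1.737 m
Unconfined: ΔV_u = Sy × A × Δh = 0.3 × 4.087 × 10^8 × 1.737 = 2.13 × 10^8 m³
Confined: ΔV_c = S × A × Δh = 7.5 × 10^-4 × 4.087 × 10^8 × 1.737 = 5.326 × 10^5 m³
Ratio = ΔV_u / ΔV_c = Sy / S = 0.3 / 7.5 × 10^-4 = 400

ΔV_u / ΔV_c ≈ 400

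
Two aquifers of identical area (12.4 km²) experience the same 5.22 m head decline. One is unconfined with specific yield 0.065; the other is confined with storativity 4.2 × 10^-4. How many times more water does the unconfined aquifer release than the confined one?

A = 12.4 km² = 1.24 × 10^7 m²
Unconfined: ΔV_u = Sy × A × Δh = 0.065 × 1.24 × 10^7 × 5.22 = 4.207 × 10^6 m³
Confined: ΔV_c = S × A × Δh = 4.2 × 10^-4 × 1.24 × 10^7 × 5.22 = 27190 m³
Ratio = ΔV_u / ΔV_c = Sy / S = 0.065 / 4.2 × 10^-4 = 154.8

ΔV_u / ΔV_c ≈ 155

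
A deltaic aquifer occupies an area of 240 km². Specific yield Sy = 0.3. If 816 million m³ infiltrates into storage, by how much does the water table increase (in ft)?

Δh ≈ 37.2 ft

A = 240 km² = 2.4 × 10^8 m²
ΔV = 816 million m³ = 8.16 × 10^8 m³
Δh = ΔV / (Sy × A) = 8.16 × 10^8 m³ / (0.3 × 2.4 × 10^8 m²) = 11.33 m
Δh = 11.33 m = 37.18 ft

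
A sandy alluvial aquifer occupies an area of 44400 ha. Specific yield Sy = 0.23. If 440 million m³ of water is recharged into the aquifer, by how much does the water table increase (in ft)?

A = 44400 ha = 4.44 × 10^8 m²
ΔV = 440 million m³ = 4.4 × 10^8 m³
Δh = ΔV / (Sy × A) = 4.4 × 10^8 m³ / (0.23 × 4.44 × 10^8 m²) = 4.309 m
Δh = 4.309 m = 14.14 ft

Δh ≈ 14.1 ft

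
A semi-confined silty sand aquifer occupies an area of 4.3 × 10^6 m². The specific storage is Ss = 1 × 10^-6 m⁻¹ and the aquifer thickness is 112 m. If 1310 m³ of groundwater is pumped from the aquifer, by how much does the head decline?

S = Ss × b = 1 × 10^-6 m⁻¹ × 112 m = 1.12 × 10^-4
Δh = ΔV / (S × A) = 1310 m³ / (1.12 × 10^-4 × 4.3 × 10^6 m²) = 2.72 m

Δh ≈ 2.72 m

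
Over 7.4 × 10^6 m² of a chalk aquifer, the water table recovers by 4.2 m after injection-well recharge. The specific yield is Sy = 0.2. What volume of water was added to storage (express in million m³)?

ΔV = Sy × A × Δh = 0.2 × 7.4 × 10^6 m² × 4.2 m = 6.216 × 10^6 m³
ΔV = 6.216 × 10^6 m³ = 6.216 million m³

ΔV ≈ 6.22 million m³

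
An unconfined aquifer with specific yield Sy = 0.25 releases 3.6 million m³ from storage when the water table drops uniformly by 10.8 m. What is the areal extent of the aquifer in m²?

A ≈ 1.33 × 10^6 m²

ΔV = 3.6 million m³ = 3.6 × 10^6 m³
A = ΔV / (Sy × Δh) = 3.6 × 10^6 / (0.25 × 10.8) = 1.333 × 10^6 m²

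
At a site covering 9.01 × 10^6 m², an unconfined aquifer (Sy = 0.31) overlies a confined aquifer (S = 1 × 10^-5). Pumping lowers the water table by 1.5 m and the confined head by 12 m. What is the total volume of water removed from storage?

ΔV ≈ 4.19 × 10^6 m³

Unconfined: ΔV_u = Sy × A × Δh_u = 0.31 × 9.01 × 10^6 × 1.5 = 4.19 × 10^6 m³
Confined: ΔV_c = S × A × Δh_c = 1 × 10^-5 × 9.01 × 10^6 × 12 = 1081 m³
Total ΔV = 4.19 × 10^6 + 1081 = 4.191 × 10^6 m³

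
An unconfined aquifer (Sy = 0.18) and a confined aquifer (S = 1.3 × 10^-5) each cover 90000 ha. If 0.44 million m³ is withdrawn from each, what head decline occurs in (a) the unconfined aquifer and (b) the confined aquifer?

A = 90000 ha = 9 × 10^8 m²
ΔV = 0.44 million m³ = 4.4 × 10^5 m³
Unconfined: Δh_u = ΔV/(Sy·A) = 4.4 × 10^5/(0.18 × 9 × 10^8) = 0.002716 m
Confined: Δh_c = ΔV/(S·A) = 4.4 × 10^5/(1.3 × 10^-5 × 9 × 10^8) = 37.61 m

Δh_u ≈ 0.00272 m; Δh_c ≈ 37.6 m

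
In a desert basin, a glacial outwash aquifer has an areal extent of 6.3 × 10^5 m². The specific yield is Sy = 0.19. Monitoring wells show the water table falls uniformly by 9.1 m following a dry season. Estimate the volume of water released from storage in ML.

ΔV ≈ 1090 ML

ΔV = Sy × A × Δh = 0.19 × 6.3 × 10^5 m² × 9.1 m = 1.089 × 10^6 m³
ΔV = 1.089 × 10^6 m³ = 1089 ML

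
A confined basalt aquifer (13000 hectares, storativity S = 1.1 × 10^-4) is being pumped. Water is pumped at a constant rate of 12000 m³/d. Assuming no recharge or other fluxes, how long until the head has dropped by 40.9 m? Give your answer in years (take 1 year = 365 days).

A = 13000 hectares = 1.3 × 10^8 m²
ΔV = S × A × Δh = 1.1 × 10^-4 × 1.3 × 10^8 × 40.9 = 5.849 × 10^5 m³
t = ΔV / Q = 5.849 × 10^5 m³ / 12000 m³/d = 48.74 d
t = 48.74 d ≈ 0.1335 years

t ≈ 0.134 years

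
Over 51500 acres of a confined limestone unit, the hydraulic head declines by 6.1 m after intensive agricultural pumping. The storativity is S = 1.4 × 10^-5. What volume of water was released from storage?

ΔV ≈ 17800 m³

A = 51500 acres = 2.084 × 10^8 m²
ΔV = S × A × Δh = 1.4 × 10^-5 × 2.084 × 10^8 m² × 6.1 m = 17800 m³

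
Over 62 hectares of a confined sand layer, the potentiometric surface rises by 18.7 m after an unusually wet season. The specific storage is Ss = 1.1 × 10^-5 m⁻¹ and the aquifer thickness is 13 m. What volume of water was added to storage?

ΔV ≈ 1660 m³

S = Ss × b = 1.1 × 10^-5 m⁻¹ × 13 m = 1.43 × 10^-4
A = 62 hectares = 6.2 × 10^5 m²
ΔV = S × A × Δh = 1.43 × 10^-4 × 6.2 × 10^5 m² × 18.7 m = 1658 m³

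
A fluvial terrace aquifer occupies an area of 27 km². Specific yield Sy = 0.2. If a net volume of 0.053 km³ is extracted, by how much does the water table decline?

Δh ≈ 9.81 m

A = 27 km² = 2.7 × 10^7 m²
ΔV = 0.053 km³ = 5.3 × 10^7 m³
Δh = ΔV / (Sy × A) = 5.3 × 10^7 m³ / (0.2 × 2.7 × 10^7 m²) = 9.815 m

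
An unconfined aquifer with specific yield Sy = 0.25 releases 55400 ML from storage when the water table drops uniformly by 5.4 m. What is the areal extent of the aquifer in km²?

ΔV = 55400 ML = 5.54 × 10^7 m³
A = ΔV / (Sy × Δh) = 5.54 × 10^7 / (0.25 × 5.4) = 4.104 × 10^7 m²
A = 4.104 × 10^7 m² = 41.04 km²

A ≈ 41 km²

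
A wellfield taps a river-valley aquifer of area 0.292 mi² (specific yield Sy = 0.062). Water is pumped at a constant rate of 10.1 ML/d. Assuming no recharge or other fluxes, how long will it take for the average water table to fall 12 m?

t ≈ 55.7 days

A = 0.292 mi² = 7.563 × 10^5 m²
ΔV = Sy × A × Δh = 0.062 × 7.563 × 10^5 × 12 = 5.627 × 10^5 m³
Q = 10.1 ML/d = 10100 m³/d
t = ΔV / Q = 5.627 × 10^5 m³ / 10100 m³/d = 55.71 d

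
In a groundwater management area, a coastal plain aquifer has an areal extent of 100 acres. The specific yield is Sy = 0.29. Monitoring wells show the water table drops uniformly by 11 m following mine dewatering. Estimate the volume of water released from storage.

A = 100 acres = 4.047 × 10^5 m²
ΔV = Sy × A × Δh = 0.29 × 4.047 × 10^5 m² × 11 m = 1.291 × 10^6 m³

ΔV ≈ 1.29 × 10^6 m³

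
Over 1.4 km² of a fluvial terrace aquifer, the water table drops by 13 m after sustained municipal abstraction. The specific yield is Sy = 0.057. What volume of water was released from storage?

A = 1.4 km² = 1.4 × 10^6 m²
ΔV = Sy × A × Δh = 0.057 × 1.4 × 10^6 m² × 13 m = 1.037 × 10^6 m³

ΔV ≈ 1.04 × 10^6 m³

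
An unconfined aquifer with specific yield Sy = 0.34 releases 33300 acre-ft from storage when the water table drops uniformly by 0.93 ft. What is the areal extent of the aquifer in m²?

A ≈ 4.26 × 10^8 m²

Δh = 0.93 ft = 0.2835 m
ΔV = 33300 acre-ft = 4.107 × 10^7 m³
A = ΔV / (Sy × Δh) = 4.107 × 10^7 / (0.34 × 0.2835) = 4.262 × 10^8 m²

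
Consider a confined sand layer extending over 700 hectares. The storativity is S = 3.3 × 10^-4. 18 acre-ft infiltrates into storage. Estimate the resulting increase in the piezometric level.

Δh ≈ 9.61 m

A = 700 hectares = 7 × 10^6 m²
ΔV = 18 acre-ft = 22200 m³
Δh = ΔV / (S × A) = 22200 m³ / (3.3 × 10^-4 × 7 × 10^6 m²) = 9.612 m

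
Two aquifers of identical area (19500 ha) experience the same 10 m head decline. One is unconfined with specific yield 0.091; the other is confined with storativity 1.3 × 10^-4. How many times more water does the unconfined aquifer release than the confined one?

ΔV_u / ΔV_c ≈ 700

A = 19500 ha = 1.95 × 10^8 m²
Unconfined: ΔV_u = Sy × A × Δh = 0.091 × 1.95 × 10^8 × 10 = 1.774 × 10^8 m³
Confined: ΔV_c = S × A × Δh = 1.3 × 10^-4 × 1.95 × 10^8 × 10 = 2.535 × 10^5 m³
Ratio = ΔV_u / ΔV_c = Sy / S = 0.091 / 1.3 × 10^-4 = 700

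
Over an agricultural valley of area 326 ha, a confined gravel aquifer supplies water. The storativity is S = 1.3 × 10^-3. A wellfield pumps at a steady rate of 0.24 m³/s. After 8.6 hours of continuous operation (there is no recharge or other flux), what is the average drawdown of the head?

Δh ≈ 1.75 m

A = 326 ha = 3.26 × 10^6 m²
Q = 0.24 m³/s = 20740 m³/d
t = 8.6 hours = 0.3583 d
ΔV = Q × t = 20740 m³/d × 0.3583 d = 7430 m³
Δh = ΔV / (S × A) = 7430 / (0.0013 × 3.26 × 10^6) = 1.753 m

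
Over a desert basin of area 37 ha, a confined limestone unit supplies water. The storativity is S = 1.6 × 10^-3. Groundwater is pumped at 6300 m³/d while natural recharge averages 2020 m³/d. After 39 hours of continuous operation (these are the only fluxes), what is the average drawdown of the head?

A = 37 ha = 3.7 × 10^5 m²
Net abstraction = 6300 − 2020 = 4280 m³/d
t = 39 hours = 1.625 d
ΔV = Q × t = 4280 m³/d × 1.625 d = 6955 m³
Δh = ΔV / (S × A) = 6955 / (0.0016 × 3.7 × 10^5) = 11.75 m

Δh ≈ 11.7 m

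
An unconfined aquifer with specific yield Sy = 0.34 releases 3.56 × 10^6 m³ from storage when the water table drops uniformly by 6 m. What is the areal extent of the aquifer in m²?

A ≈ 1.75 × 10^6 m²

A = ΔV / (Sy × Δh) = 3.56 × 10^6 / (0.34 × 6) = 1.745 × 10^6 m²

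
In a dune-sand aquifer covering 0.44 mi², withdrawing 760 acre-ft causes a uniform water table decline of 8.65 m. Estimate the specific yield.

Sy ≈ 0.095

A = 0.44 mi² = 1.14 × 10^6 m²
ΔV = 760 acre-ft = 9.374 × 10^5 m³
Sy = ΔV / (A × Δh) = 9.374 × 10^5 m³ / (1.14 × 10^6 m² × 8.65 m) = 0.0951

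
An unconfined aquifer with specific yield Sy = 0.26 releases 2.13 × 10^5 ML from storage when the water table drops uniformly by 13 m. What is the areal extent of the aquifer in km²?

ΔV = 2.13 × 10^5 ML = 2.13 × 10^8 m³
A = ΔV / (Sy × Δh) = 2.13 × 10^8 / (0.26 × 13) = 6.302 × 10^7 m²
A = 6.302 × 10^7 m² = 63.02 km²

A ≈ 63 km²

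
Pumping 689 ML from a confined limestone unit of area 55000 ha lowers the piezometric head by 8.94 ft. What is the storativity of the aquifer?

A = 55000 ha = 5.5 × 10^8 m²
Δh = 8.94 ft = 2.725 m
ΔV = 689 ML = 6.89 × 10^5 m³
S = ΔV / (A × Δh) = 6.89 × 10^5 m³ / (5.5 × 10^8 m² × 2.725 m) = 4.597 × 10^-4

S ≈ 4.6 × 10^-4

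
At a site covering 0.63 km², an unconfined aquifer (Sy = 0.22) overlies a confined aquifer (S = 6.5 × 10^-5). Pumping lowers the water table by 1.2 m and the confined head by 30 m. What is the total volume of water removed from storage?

ΔV ≈ 1.68 × 10^5 m³

A = 0.63 km² = 6.3 × 10^5 m²
Unconfined: ΔV_u = Sy × A × Δh_u = 0.22 × 6.3 × 10^5 × 1.2 = 1.663 × 10^5 m³
Confined: ΔV_c = S × A × Δh_c = 6.5 × 10^-5 × 6.3 × 10^5 × 30 = 1228 m³
Total ΔV = 1.663 × 10^5 + 1228 = 1.675 × 10^5 m³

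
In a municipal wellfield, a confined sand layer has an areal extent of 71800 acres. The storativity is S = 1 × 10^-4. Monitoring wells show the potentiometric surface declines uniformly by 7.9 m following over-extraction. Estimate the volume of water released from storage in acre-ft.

A = 71800 acres = 2.906 × 10^8 m²
ΔV = S × A × Δh = 1 × 10^-4 × 2.906 × 10^8 m² × 7.9 m = 2.295 × 10^5 m³
ΔV = 2.295 × 10^5 m³ = 186.1 acre-ft

ΔV ≈ 186 acre-ft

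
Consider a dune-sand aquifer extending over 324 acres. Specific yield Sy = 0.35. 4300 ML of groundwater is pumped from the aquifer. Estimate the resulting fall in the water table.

A = 324 acres = 1.311 × 10^6 m²
ΔV = 4300 ML = 4.3 × 10^6 m³
Δh = ΔV / (Sy × A) = 4.3 × 10^6 m³ / (0.35 × 1.311 × 10^6 m²) = 9.37 m

Δh ≈ 9.37 m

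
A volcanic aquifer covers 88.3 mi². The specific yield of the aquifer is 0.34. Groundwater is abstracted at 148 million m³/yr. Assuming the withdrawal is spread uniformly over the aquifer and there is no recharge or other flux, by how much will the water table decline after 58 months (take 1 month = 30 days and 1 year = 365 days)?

A = 88.3 mi² = 2.287 × 10^8 m²
Q = 148 million m³/yr = 4.055 × 10^5 m³/d
t = 58 months = 1740 d
ΔV = Q × t = 4.055 × 10^5 m³/d × 1740 d = 7.055 × 10^8 m³
Δh = ΔV / (Sy × A) = 7.055 × 10^8 / (0.34 × 2.287 × 10^8) = 9.074 m

Δh ≈ 9.07 m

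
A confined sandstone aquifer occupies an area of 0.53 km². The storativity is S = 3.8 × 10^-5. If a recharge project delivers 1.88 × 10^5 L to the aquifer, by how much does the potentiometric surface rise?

Δh ≈ 9.33 m

A = 0.53 km² = 5.3 × 10^5 m²
ΔV = 1.88 × 10^5 L = 188 m³
Δh = ΔV / (S × A) = 188 m³ / (3.8 × 10^-5 × 5.3 × 10^5 m²) = 9.335 m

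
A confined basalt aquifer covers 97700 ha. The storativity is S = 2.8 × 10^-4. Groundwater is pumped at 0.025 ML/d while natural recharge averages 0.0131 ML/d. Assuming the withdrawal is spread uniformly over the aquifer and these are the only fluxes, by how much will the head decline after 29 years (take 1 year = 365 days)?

A = 97700 ha = 9.77 × 10^8 m²
Net abstraction = 0.025 − 0.0131 = 0.0119 ML/d
Q_net = 0.0119 ML/d = 11.9 m³/d
t = 29 years = 10580 d
ΔV = Q × t = 11.9 m³/d × 10580 d = 1.26 × 10^5 m³
Δh = ΔV / (S × A) = 1.26 × 10^5 / (2.8 × 10^-4 × 9.77 × 10^8) = 0.4605 m

Δh ≈ 0.46 m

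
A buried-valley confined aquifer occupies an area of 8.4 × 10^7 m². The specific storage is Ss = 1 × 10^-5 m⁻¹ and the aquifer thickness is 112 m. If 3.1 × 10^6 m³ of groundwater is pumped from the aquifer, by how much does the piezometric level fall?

Δh ≈ 33 m

S = Ss × b = 1 × 10^-5 m⁻¹ × 112 m = 1.12 × 10^-3
Δh = ΔV / (S × A) = 3.1 × 10^6 m³ / (0.00112 × 8.4 × 10^7 m²) = 32.95 m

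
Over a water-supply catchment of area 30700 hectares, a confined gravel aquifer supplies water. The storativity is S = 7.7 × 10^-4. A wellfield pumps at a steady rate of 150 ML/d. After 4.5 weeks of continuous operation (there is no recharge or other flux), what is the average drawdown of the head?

Δh ≈ 20 m

A = 30700 hectares = 3.07 × 10^8 m²
Q = 150 ML/d = 1.5 × 10^5 m³/d
t = 4.5 weeks = 31.5 d
ΔV = Q × t = 1.5 × 10^5 m³/d × 31.5 d = 4.725 × 10^6 m³
Δh = ΔV / (S × A) = 4.725 × 10^6 / (7.7 × 10^-4 × 3.07 × 10^8) = 19.99 m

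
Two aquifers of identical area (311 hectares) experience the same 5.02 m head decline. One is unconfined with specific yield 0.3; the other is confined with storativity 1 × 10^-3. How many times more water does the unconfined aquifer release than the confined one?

ΔV_u / ΔV_c ≈ 300

A = 311 hectares = 3.11 × 10^6 m²
Unconfined: ΔV_u = Sy × A × Δh = 0.3 × 3.11 × 10^6 × 5.02 = 4.684 × 10^6 m³
Confined: ΔV_c = S × A × Δh = 1 × 10^-3 × 3.11 × 10^6 × 5.02 = 15610 m³
Ratio = ΔV_u / ΔV_c = Sy / S = 0.3 / 1 × 10^-3 = 300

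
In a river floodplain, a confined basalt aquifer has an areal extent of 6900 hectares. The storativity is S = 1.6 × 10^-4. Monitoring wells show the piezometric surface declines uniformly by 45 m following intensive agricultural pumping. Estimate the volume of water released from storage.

A = 6900 hectares = 6.9 × 10^7 m²
ΔV = S × A × Δh = 1.6 × 10^-4 × 6.9 × 10^7 m² × 45 m = 4.968 × 10^5 m³

ΔV ≈ 4.97 × 10^5 m³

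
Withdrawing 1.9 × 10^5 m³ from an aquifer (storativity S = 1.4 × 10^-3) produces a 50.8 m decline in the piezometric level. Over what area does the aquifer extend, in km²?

A = ΔV / (S × Δh) = 1.9 × 10^5 / (0.0014 × 50.8) = 2.672 × 10^6 m²
A = 2.672 × 10^6 m² = 2.672 km²

A ≈ 2.67 km²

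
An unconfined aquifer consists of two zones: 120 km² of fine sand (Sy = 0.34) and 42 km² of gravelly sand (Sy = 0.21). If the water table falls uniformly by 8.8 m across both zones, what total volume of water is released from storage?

A₁ = 120 km² = 1.2 × 10^8 m²; A₂ = 42 km² = 4.2 × 10^7 m²
ΔV₁ = 0.34 × 1.2 × 10^8 × 8.8 = 3.59 × 10^8 m³
ΔV₂ = 0.21 × 4.2 × 10^7 × 8.8 = 7.762 × 10^7 m³
ΔV = ΔV₁ + ΔV₂ = 4.367 × 10^8 m³

ΔV ≈ 4.37 × 10^8 m³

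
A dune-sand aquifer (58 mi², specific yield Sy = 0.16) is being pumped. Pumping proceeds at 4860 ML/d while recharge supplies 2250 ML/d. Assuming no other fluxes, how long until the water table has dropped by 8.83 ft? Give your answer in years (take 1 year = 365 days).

A = 58 mi² = 1.502 × 10^8 m²
Δh = 8.83 ft = 2.691 m
ΔV = Sy × A × Δh = 0.16 × 1.502 × 10^8 × 2.691 = 6.469 × 10^7 m³
Net withdrawal = 4860 − 2250 = 2610 ML/d = 2.61 × 10^6 m³/d
t = ΔV / Q = 6.469 × 10^7 m³ / 2.61 × 10^6 m³/d = 24.78 d
t = 24.78 d ≈ 0.0679 years

t ≈ 0.0679 years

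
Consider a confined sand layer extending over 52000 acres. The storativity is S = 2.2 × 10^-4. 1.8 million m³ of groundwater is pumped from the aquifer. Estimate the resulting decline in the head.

A = 52000 acres = 2.104 × 10^8 m²
ΔV = 1.8 million m³ = 1.8 × 10^6 m³
Δh = ΔV / (S × A) = 1.8 × 10^6 m³ / (2.2 × 10^-4 × 2.104 × 10^8 m²) = 38.88 m

Δh ≈ 38.9 m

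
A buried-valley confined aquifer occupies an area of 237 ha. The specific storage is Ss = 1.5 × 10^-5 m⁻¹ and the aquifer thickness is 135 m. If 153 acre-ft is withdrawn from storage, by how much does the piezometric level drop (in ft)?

Δh ≈ 129 ft

S = Ss × b = 1.5 × 10^-5 m⁻¹ × 135 m = 2.025 × 10^-3
A = 237 ha = 2.37 × 10^6 m²
ΔV = 153 acre-ft = 1.887 × 10^5 m³
Δh = ΔV / (S × A) = 1.887 × 10^5 m³ / (0.002025 × 2.37 × 10^6 m²) = 39.32 m
Δh = 39.32 m = 129 ft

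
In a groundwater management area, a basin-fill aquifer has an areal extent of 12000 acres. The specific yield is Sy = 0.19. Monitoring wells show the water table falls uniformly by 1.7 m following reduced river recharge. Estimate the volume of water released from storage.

A = 12000 acres = 4.856 × 10^7 m²
ΔV = Sy × A × Δh = 0.19 × 4.856 × 10^7 m² × 1.7 m = 1.569 × 10^7 m³

ΔV ≈ 1.57 × 10^7 m³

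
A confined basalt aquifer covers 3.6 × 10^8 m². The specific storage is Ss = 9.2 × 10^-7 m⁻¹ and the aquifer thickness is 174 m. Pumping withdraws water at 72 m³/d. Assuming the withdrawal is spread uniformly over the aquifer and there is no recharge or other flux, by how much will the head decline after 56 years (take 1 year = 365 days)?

S = Ss × b = 9.2 × 10^-7 m⁻¹ × 174 m = 1.601 × 10^-4
t = 56 years = 20440 d
ΔV = Q × t = 72 m³/d × 20440 d = 1.472 × 10^6 m³
Δh = ΔV / (S × A) = 1.472 × 10^6 / (1.601 × 10^-4 × 3.6 × 10^8) = 25.54 m

Δh ≈ 25.5 m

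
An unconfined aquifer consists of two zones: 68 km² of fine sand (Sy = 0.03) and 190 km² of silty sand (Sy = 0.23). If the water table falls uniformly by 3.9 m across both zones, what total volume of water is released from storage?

A₁ = 68 km² = 6.8 × 10^7 m²; A₂ = 190 km² = 1.9 × 10^8 m²
ΔV₁ = 0.03 × 6.8 × 10^7 × 3.9 = 7.956 × 10^6 m³
ΔV₂ = 0.23 × 1.9 × 10^8 × 3.9 = 1.704 × 10^8 m³
ΔV = ΔV₁ + ΔV₂ = 1.784 × 10^8 m³

ΔV ≈ 1.78 × 10^8 m³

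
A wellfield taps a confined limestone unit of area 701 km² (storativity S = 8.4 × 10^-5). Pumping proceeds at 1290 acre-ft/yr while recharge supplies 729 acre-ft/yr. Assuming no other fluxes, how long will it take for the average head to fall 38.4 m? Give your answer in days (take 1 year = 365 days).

A = 701 km² = 7.01 × 10^8 m²
ΔV = S × A × Δh = 8.4 × 10^-5 × 7.01 × 10^8 × 38.4 = 2.261 × 10^6 m³
Net withdrawal = 1290 − 729 = 561 acre-ft/yr = 1896 m³/d
t = ΔV / Q = 2.261 × 10^6 m³ / 1896 m³/d = 1193 d

t ≈ 1190 days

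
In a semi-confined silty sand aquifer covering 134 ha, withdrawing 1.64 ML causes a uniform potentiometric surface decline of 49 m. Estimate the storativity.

A = 134 ha = 1.34 × 10^6 m²
ΔV = 1.64 ML = 1640 m³
S = ΔV / (A × Δh) = 1640 m³ / (1.34 × 10^6 m² × 49 m) = 2.498 × 10^-5

S ≈ 2.5 × 10^-5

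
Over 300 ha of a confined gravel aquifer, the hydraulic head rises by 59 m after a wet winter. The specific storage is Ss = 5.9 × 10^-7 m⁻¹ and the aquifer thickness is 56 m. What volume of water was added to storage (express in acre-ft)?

S = Ss × b = 5.9 × 10^-7 m⁻¹ × 56 m = 3.304 × 10^-5
A = 300 ha = 3 × 10^6 m²
ΔV = S × A × Δh = 3.304 × 10^-5 × 3 × 10^6 m² × 59 m = 5848 m³
ΔV = 5848 m³ = 4.741 acre-ft

ΔV ≈ 4.74 acre-ft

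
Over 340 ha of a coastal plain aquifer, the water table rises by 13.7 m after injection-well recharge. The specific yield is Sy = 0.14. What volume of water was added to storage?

ΔV ≈ 6.52 × 10^6 m³

A = 340 ha = 3.4 × 10^6 m²
ΔV = Sy × A × Δh = 0.14 × 3.4 × 10^6 m² × 13.7 m = 6.521 × 10^6 m³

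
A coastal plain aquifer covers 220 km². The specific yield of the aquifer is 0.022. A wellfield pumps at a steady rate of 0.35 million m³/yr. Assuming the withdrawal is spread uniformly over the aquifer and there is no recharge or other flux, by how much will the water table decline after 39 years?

Δh ≈ 2.82 m

A = 220 km² = 2.2 × 10^8 m²
Q = 0.35 million m³/yr = 958.9 m³/d
t = 39 years = 14240 d
ΔV = Q × t = 958.9 m³/d × 14240 d = 1.365 × 10^7 m³
Δh = ΔV / (Sy × A) = 1.365 × 10^7 / (0.022 × 2.2 × 10^8) = 2.82 m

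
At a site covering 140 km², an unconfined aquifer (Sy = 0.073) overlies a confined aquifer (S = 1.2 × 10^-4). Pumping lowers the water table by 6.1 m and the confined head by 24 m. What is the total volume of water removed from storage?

A = 140 km² = 1.4 × 10^8 m²
Unconfined: ΔV_u = Sy × A × Δh_u = 0.073 × 1.4 × 10^8 × 6.1 = 6.234 × 10^7 m³
Confined: ΔV_c = S × A × Δh_c = 1.2 × 10^-4 × 1.4 × 10^8 × 24 = 4.032 × 10^5 m³
Total ΔV = 6.234 × 10^7 + 4.032 × 10^5 = 6.275 × 10^7 m³

ΔV ≈ 6.27 × 10^7 m³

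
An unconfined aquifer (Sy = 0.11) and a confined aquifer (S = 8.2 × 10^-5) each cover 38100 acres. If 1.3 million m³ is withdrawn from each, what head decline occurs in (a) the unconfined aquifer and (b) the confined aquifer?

Δh_u ≈ 0.0766 m; Δh_c ≈ 103 m

A = 38100 acres = 1.542 × 10^8 m²
ΔV = 1.3 million m³ = 1.3 × 10^6 m³
Unconfined: Δh_u = ΔV/(Sy·A) = 1.3 × 10^6/(0.11 × 1.542 × 10^8) = 0.07665 m
Confined: Δh_c = ΔV/(S·A) = 1.3 × 10^6/(8.2 × 10^-5 × 1.542 × 10^8) = 102.8 m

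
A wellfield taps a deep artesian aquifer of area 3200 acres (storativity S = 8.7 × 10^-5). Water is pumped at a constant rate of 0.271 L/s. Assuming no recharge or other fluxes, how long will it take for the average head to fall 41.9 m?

t ≈ 2020 days

A = 3200 acres = 1.295 × 10^7 m²
ΔV = S × A × Δh = 8.7 × 10^-5 × 1.295 × 10^7 × 41.9 = 47210 m³
Q = 0.271 L/s = 23.41 m³/d
t = ΔV / Q = 47210 m³ / 23.41 m³/d = 2016 d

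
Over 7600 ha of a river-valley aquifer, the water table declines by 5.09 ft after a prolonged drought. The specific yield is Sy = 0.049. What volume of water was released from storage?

A = 7600 ha = 7.6 × 10^7 m²
Δh = 5.09 ft = 1.551 m
ΔV = Sy × A × Δh = 0.049 × 7.6 × 10^7 m² × 1.551 m = 5.778 × 10^6 m³

ΔV ≈ 5.78 × 10^6 m³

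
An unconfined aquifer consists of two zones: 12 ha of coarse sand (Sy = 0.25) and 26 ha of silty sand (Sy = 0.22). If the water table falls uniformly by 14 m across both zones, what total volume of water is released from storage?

ΔV ≈ 1.22 × 10^6 m³

A₁ = 12 ha = 1.2 × 10^5 m²; A₂ = 26 ha = 2.6 × 10^5 m²
ΔV₁ = 0.25 × 1.2 × 10^5 × 14 = 4.2 × 10^5 m³
ΔV₂ = 0.22 × 2.6 × 10^5 × 14 = 8.008 × 10^5 m³
ΔV = ΔV₁ + ΔV₂ = 1.221 × 10^6 m³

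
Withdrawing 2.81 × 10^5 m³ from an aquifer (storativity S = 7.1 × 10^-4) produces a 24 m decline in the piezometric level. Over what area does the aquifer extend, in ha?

A ≈ 1650 ha

A = ΔV / (S × Δh) = 2.81 × 10^5 / (7.1 × 10^-4 × 24) = 1.649 × 10^7 m²
A = 1.649 × 10^7 m² = 1649 ha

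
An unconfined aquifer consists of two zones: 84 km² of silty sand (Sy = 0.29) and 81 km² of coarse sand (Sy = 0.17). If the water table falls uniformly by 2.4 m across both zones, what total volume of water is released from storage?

ΔV ≈ 9.15 × 10^7 m³

A₁ = 84 km² = 8.4 × 10^7 m²; A₂ = 81 km² = 8.1 × 10^7 m²
ΔV₁ = 0.29 × 8.4 × 10^7 × 2.4 = 5.846 × 10^7 m³
ΔV₂ = 0.17 × 8.1 × 10^7 × 2.4 = 3.305 × 10^7 m³
ΔV = ΔV₁ + ΔV₂ = 9.151 × 10^7 m³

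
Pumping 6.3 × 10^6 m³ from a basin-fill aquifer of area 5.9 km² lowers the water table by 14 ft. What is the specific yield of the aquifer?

Sy ≈ 0.25

A = 5.9 km² = 5.9 × 10^6 m²
Δh = 14 ft = 4.267 m
Sy = ΔV / (A × Δh) = 6.3 × 10^6 m³ / (5.9 × 10^6 m² × 4.267 m) = 0.2502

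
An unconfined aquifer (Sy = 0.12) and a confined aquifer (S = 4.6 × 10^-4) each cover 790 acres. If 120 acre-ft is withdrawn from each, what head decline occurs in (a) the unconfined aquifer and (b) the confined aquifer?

Δh_u ≈ 0.386 m; Δh_c ≈ 101 m

A = 790 acres = 3.197 × 10^6 m²
ΔV = 120 acre-ft = 1.48 × 10^5 m³
Unconfined: Δh_u = ΔV/(Sy·A) = 1.48 × 10^5/(0.12 × 3.197 × 10^6) = 0.3858 m
Confined: Δh_c = ΔV/(S·A) = 1.48 × 10^5/(4.6 × 10^-4 × 3.197 × 10^6) = 100.6 m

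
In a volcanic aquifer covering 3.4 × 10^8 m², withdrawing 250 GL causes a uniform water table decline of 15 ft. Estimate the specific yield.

Δh = 15 ft = 4.572 m
ΔV = 250 GL = 2.5 × 10^8 m³
Sy = ΔV / (A × Δh) = 2.5 × 10^8 m³ / (3.4 × 10^8 m² × 4.572 m) = 0.1608

Sy ≈ 0.16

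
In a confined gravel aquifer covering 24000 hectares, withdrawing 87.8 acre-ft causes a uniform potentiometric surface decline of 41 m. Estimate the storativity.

A = 24000 hectares = 2.4 × 10^8 m²
ΔV = 87.8 acre-ft = 1.083 × 10^5 m³
S = ΔV / (A × Δh) = 1.083 × 10^5 m³ / (2.4 × 10^8 m² × 41 m) = 1.101 × 10^-5

S ≈ 1.1 × 10^-5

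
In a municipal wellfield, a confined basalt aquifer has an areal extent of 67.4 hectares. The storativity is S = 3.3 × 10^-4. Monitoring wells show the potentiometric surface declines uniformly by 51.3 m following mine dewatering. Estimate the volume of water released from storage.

ΔV ≈ 11400 m³

A = 67.4 hectares = 6.74 × 10^5 m²
ΔV = S × A × Δh = 3.3 × 10^-4 × 6.74 × 10^5 m² × 51.3 m = 11410 m³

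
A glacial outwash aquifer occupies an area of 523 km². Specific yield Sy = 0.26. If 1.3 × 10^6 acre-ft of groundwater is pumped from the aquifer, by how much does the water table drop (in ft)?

A = 523 km² = 5.23 × 10^8 m²
ΔV = 1.3 × 10^6 acre-ft = 1.604 × 10^9 m³
Δh = ΔV / (Sy × A) = 1.604 × 10^9 m³ / (0.26 × 5.23 × 10^8 m²) = 11.79 m
Δh = 11.79 m = 38.69 ft

Δh ≈ 38.7 ft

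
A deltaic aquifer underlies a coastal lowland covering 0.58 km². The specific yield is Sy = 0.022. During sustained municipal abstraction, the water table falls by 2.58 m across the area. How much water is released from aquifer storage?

A = 0.58 km² = 5.8 × 10^5 m²
ΔV = Sy × A × Δh = 0.022 × 5.8 × 10^5 m² × 2.58 m = 32920 m³

ΔV ≈ 32900 m³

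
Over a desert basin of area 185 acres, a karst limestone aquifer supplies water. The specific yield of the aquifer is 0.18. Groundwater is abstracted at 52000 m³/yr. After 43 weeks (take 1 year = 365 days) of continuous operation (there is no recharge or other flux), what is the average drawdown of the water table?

A = 185 acres = 7.487 × 10^5 m²
Q = 52000 m³/yr = 142.5 m³/d
t = 43 weeks = 301 d
ΔV = Q × t = 142.5 m³/d × 301 d = 42880 m³
Δh = ΔV / (Sy × A) = 42880 / (0.18 × 7.487 × 10^5) = 0.3182 m

Δh ≈ 0.318 m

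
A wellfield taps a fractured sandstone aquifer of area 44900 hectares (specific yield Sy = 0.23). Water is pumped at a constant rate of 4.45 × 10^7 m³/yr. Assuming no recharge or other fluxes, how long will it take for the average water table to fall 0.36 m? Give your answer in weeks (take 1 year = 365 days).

A = 44900 hectares = 4.49 × 10^8 m²
ΔV = Sy × A × Δh = 0.23 × 4.49 × 10^8 × 0.36 = 3.718 × 10^7 m³
Q = 4.45 × 10^7 m³/yr = 1.219 × 10^5 m³/d
t = ΔV / Q = 3.718 × 10^7 m³ / 1.219 × 10^5 m³/d = 304.9 d
t = 304.9 d ≈ 43.56 weeks

t ≈ 43.6 weeks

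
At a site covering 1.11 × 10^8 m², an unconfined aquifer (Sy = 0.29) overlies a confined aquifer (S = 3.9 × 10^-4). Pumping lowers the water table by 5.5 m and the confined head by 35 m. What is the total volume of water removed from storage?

Unconfined: ΔV_u = Sy × A × Δh_u = 0.29 × 1.11 × 10^8 × 5.5 = 1.77 × 10^8 m³
Confined: ΔV_c = S × A × Δh_c = 3.9 × 10^-4 × 1.11 × 10^8 × 35 = 1.515 × 10^6 m³
Total ΔV = 1.77 × 10^8 + 1.515 × 10^6 = 1.786 × 10^8 m³

ΔV ≈ 1.79 × 10^8 m³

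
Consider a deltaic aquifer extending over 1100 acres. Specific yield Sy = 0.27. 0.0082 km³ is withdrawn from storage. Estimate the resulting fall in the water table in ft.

Δh ≈ 22.4 ft

A = 1100 acres = 4.452 × 10^6 m²
ΔV = 0.0082 km³ = 8.2 × 10^6 m³
Δh = ΔV / (Sy × A) = 8.2 × 10^6 m³ / (0.27 × 4.452 × 10^6 m²) = 6.822 m
Δh = 6.822 m = 22.38 ft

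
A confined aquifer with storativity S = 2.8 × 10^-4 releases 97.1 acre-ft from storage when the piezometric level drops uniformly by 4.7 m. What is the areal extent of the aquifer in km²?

ΔV = 97.1 acre-ft = 1.198 × 10^5 m³
A = ΔV / (S × Δh) = 1.198 × 10^5 / (2.8 × 10^-4 × 4.7) = 9.101 × 10^7 m²
A = 9.101 × 10^7 m² = 91.01 km²

A ≈ 91 km²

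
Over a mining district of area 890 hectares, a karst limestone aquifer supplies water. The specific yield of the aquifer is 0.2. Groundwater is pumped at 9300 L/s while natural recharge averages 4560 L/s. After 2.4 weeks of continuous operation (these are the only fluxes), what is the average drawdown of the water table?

Δh ≈ 3.87 m

A = 890 hectares = 8.9 × 10^6 m²
Net abstraction = 9300 − 4560 = 4740 L/s
Q_net = 4740 L/s = 4.095 × 10^5 m³/d
t = 2.4 weeks = 16.8 d
ΔV = Q × t = 4.095 × 10^5 m³/d × 16.8 d = 6.88 × 10^6 m³
Δh = ΔV / (Sy × A) = 6.88 × 10^6 / (0.2 × 8.9 × 10^6) = 3.865 m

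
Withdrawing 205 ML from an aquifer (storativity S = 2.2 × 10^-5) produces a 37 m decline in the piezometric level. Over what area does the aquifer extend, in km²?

ΔV = 205 ML = 2.05 × 10^5 m³
A = ΔV / (S × Δh) = 2.05 × 10^5 / (2.2 × 10^-5 × 37) = 2.518 × 10^8 m²
A = 2.518 × 10^8 m² = 251.8 km²

A ≈ 252 km²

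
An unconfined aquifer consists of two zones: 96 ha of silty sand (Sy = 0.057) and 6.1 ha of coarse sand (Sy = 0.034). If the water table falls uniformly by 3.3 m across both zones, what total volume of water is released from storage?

ΔV ≈ 1.87 × 10^5 m³

A₁ = 96 ha = 9.6 × 10^5 m²; A₂ = 6.1 ha = 61000 m²
ΔV₁ = 0.057 × 9.6 × 10^5 × 3.3 = 1.806 × 10^5 m³
ΔV₂ = 0.034 × 61000 × 3.3 = 6844 m³
ΔV = ΔV₁ + ΔV₂ = 1.874 × 10^5 m³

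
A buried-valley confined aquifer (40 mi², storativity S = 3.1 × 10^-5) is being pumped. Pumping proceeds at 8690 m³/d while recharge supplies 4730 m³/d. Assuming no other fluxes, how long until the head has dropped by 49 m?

t ≈ 39.7 days

A = 40 mi² = 1.036 × 10^8 m²
ΔV = S × A × Δh = 3.1 × 10^-5 × 1.036 × 10^8 × 49 = 1.574 × 10^5 m³
Net withdrawal = 8690 − 4730 = 3960 m³/d
t = ΔV / Q = 1.574 × 10^5 m³ / 3960 m³/d = 39.74 d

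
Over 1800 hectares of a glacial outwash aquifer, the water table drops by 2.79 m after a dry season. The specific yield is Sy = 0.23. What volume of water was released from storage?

ΔV ≈ 1.16 × 10^7 m³

A = 1800 hectares = 1.8 × 10^7 m²
ΔV = Sy × A × Δh = 0.23 × 1.8 × 10^7 m² × 2.79 m = 1.155 × 10^7 m³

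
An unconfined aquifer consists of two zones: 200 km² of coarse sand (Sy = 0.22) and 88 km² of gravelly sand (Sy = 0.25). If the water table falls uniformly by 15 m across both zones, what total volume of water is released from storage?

A₁ = 200 km² = 2 × 10^8 m²; A₂ = 88 km² = 8.8 × 10^7 m²
ΔV₁ = 0.22 × 2 × 10^8 × 15 = 6.6 × 10^8 m³
ΔV₂ = 0.25 × 8.8 × 10^7 × 15 = 3.3 × 10^8 m³
ΔV = ΔV₁ + ΔV₂ = 9.9 × 10^8 m³

ΔV ≈ 9.9 × 10^8 m³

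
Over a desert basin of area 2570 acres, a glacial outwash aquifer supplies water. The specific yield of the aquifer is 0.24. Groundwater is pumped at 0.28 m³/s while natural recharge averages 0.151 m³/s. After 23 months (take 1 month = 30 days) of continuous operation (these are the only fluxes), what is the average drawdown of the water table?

A = 2570 acres = 1.04 × 10^7 m²
Net abstraction = 0.28 − 0.151 = 0.129 m³/s
Q_net = 0.129 m³/s = 11150 m³/d
t = 23 months = 690 d
ΔV = Q × t = 11150 m³/d × 690 d = 7.69 × 10^6 m³
Δh = ΔV / (Sy × A) = 7.69 × 10^6 / (0.24 × 1.04 × 10^7) = 3.081 m

Δh ≈ 3.08 m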